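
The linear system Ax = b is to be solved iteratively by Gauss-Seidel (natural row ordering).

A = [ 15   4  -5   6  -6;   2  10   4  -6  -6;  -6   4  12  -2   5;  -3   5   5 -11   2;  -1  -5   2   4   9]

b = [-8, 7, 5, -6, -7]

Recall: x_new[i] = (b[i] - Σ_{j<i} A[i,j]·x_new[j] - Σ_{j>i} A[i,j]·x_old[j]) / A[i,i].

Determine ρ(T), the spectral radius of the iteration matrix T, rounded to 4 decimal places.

Let D = diag(15, 10, 12, -11, 9); L, U the strict triangles.
Gauss-Seidel: T = -(D+L)⁻¹U, row 0 first, T[0,3] = -(6)/(15) = -0.4000; later rows by forward substitution.
  T[0,:] = [+0.0000  -0.2667  +0.3333  -0.4000  +0.4000]
  T[1,:] = [+0.0000  +0.0533  -0.4667  +0.6800  +0.5200]
  T[2,:] = [+0.0000  -0.1511  +0.3222  -0.2600  -0.3900]
  T[3,:] = [+0.0000  +0.0283  -0.1566  +0.3000  +0.1318]
  T[4,:] = [+0.0000  +0.0210  -0.2242  +0.2578  +0.3614]
|roots of det(T-λI)|: 0.9091, 0.1438, 0.0610, 0.0450, 0.0000.
spectral radius ρ = 0.9091; 0.9091 < 1: convergent.

0.9091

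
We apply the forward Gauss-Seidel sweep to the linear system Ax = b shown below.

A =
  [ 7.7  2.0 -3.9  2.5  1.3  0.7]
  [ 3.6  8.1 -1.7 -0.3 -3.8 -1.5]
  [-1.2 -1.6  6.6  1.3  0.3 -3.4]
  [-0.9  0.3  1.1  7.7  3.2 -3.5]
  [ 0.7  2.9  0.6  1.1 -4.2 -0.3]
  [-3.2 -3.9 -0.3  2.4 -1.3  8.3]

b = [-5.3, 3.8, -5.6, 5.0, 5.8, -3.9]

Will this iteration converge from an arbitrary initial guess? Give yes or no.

yes

A = D + L + U where D = diag(7.7, 8.1, 6.6, 7.7, -4.2, 8.3).
GS T = -(D+L)⁻¹U: row 0 first, T[0,5] = -(0.7)/(7.7) = -0.0909; later rows by forward substitution.
  T[0,:] = [+0.0000, -0.2597, +0.5065, -0.3247, -0.1688, -0.0909]
  T[1,:] = [+0.0000, +0.1154, -0.0152, +0.1813, +0.5442, +0.2256]
  T[2,:] = [+0.0000, -0.0192, +0.0884, -0.2120, +0.0558, +0.5533]
  T[3,:] = [+0.0000, -0.0321, +0.0472, -0.0147, -0.4645, +0.3561]
  T[4,:] = [+0.0000, +0.0253, +0.0989, +0.0369, +0.2339, +0.2415]
  T[5,:] = [+0.0000, -0.0334, +0.1932, -0.0376, +0.3636, +0.0258]
|λ(T)| sorted: 0.6038, 0.3099, 0.2145, 0.2145, 0.0143, 0.0000.
ρ(T) = max|λ| = 0.6038; 0.6038 < 1: convergent.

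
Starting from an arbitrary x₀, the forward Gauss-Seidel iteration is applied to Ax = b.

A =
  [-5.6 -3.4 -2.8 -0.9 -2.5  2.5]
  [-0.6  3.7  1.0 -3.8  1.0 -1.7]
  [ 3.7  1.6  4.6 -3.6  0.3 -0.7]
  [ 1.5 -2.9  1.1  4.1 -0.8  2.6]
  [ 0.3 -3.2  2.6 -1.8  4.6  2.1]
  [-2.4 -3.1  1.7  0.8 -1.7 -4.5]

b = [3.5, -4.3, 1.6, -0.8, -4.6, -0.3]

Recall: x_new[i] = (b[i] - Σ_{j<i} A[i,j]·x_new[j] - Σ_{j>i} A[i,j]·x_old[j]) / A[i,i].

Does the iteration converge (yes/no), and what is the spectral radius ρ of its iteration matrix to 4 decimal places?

no, ρ = 1.1433

Write A = D+L+U with D = diag(-5.6, 3.7, 4.6, 4.1, 4.6, -4.5).
Gauss-Seidel: T = -(D+L)⁻¹U, row 0 first, T[0,2] = -(-2.8)/(-5.6) = -0.5000; later rows by forward substitution.
  T[0,:] = [+0.0000 -0.6071 -0.5000 -0.1607 -0.4464 +0.4464]
  T[1,:] = [+0.0000 -0.0985 -0.3514 +1.0010 -0.3427 +0.5319]
  T[2,:] = [+0.0000 +0.5226 +0.5244 +0.5637 +0.4131 -0.3919]
  T[3,:] = [+0.0000 +0.0123 -0.2063 +0.6156 +0.0053 -0.3161]
  T[4,:] = [+0.0000 -0.3195 -0.5889 +0.6291 -0.4407 -0.0178]
  T[5,:] = [+0.0000 +0.7119 +0.8926 -0.5191 +0.7976 -0.8020]
|roots of det(T-λI)|: 1.1433, 0.8177, 0.8177, 0.1331, 0.0599, 0.0000.
spectral radius ρ = 1.1433; 1.1433 > 1: divergent.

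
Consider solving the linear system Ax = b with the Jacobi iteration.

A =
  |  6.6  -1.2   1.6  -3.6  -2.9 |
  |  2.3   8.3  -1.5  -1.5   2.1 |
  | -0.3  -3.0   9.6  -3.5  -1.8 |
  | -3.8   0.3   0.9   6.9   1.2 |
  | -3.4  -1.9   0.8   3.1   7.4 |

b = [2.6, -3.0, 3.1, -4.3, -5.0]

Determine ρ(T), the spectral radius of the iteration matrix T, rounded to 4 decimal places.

Let D = diag(6.6, 8.3, 9.6, 6.9, 7.4); L, U the strict triangles.
T_J = -D⁻¹(L+U): T[4,0] = -(-3.4)/(7.4) = +0.4595; T[4,4] = 0.
  T[0,:] = [+0.0000 +0.1818 -0.2424 +0.5455 +0.4394]
  T[1,:] = [-0.2771 +0.0000 +0.1807 +0.1807 -0.2530]
  T[2,:] = [+0.0312 +0.3125 +0.0000 +0.3646 +0.1875]
  T[3,:] = [+0.5507 -0.0435 -0.1304 +0.0000 -0.1739]
  T[4,:] = [+0.4595 +0.2568 -0.1081 -0.4189 +0.0000]
moduli |λ_i(T)| = 0.8666, 0.3650, 0.3650, 0.2362, 0.2362.
ρ(T) = max|λ| = 0.8666; 0.8666 < 1 ⇒ converges.

0.8666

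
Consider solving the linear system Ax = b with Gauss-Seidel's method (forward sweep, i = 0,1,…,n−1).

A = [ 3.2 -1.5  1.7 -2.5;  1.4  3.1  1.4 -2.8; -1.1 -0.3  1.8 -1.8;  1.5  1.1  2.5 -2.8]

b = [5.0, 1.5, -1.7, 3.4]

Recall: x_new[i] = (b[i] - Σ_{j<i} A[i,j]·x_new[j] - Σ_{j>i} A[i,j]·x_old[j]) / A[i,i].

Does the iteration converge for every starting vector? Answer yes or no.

no

Diagonal D = diag(3.2, 3.1, 1.8, -2.8); L, U strict lower/upper.
T_GS = -(D+L)⁻¹U: row 0 first, T[0,2] = -(1.7)/(3.2) = -0.5312; later rows by forward substitution.
  T[0,:] = [+0.0000 +0.4688 -0.5312 +0.7812]
  T[1,:] = [+0.0000 -0.2117 -0.2117 +0.5504]
  T[2,:] = [+0.0000 +0.2512 -0.3599 +1.5692]
  T[3,:] = [+0.0000 +0.3922 -0.6891 +2.0358]
|eigenvalues of T|: 1.5261, 0.3053, 0.2434, 0.0000.
ρ(T) = max|λ| = 1.5261; 1.5261 > 1: divergent.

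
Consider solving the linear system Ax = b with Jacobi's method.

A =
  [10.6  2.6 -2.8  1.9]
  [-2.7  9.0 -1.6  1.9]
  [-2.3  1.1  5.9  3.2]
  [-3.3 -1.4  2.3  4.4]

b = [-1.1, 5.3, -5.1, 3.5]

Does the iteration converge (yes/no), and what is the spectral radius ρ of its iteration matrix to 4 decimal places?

Write A = D+L+U with D = diag(10.6, 9, 5.9, 4.4).
Jacobi: T = -D⁻¹(L+U), T[1,3] = -(1.9)/(9) = -0.2111; T[1,1] = 0.
  T[0,:] = [+0.0000 -0.2453 +0.2642 -0.1792]
  T[1,:] = [+0.3000 +0.0000 +0.1778 -0.2111]
  T[2,:] = [+0.3898 -0.1864 +0.0000 -0.5424]
  T[3,:] = [+0.7500 +0.3182 -0.5227 +0.0000]
|eigenvalues of T|: 0.5891, 0.4596, 0.4596, 0.1241.
ρ = 0.5891; 0.5891 < 1 ⇒ converges.

yes, ρ = 0.5891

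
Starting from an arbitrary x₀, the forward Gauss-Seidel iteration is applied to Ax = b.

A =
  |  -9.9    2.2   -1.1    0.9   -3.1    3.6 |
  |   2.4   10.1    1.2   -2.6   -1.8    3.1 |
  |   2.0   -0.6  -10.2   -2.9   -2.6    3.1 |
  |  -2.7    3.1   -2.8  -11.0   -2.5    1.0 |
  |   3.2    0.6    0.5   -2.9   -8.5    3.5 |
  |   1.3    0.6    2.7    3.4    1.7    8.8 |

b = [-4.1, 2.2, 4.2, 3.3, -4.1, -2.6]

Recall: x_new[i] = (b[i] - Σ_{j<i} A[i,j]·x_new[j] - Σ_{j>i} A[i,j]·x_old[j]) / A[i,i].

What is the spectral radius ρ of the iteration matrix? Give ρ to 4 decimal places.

Write A = D+L+U with D = diag(-9.9, 10.1, -10.2, -11, -8.5, 8.8).
Gauss-Seidel: T = -(D+L)⁻¹U, row 0 first, T[0,4] = -(-3.1)/(-9.9) = -0.3131; later rows by forward substitution.
  T[0,:] = [+0.0000  +0.2222  -0.1111  +0.0909  -0.3131  +0.3636]
  T[1,:] = [+0.0000  -0.0528  -0.0924  +0.2358  +0.2526  -0.3933]
  T[2,:] = [+0.0000  +0.0467  -0.0164  -0.2804  -0.3312  +0.3984]
  T[3,:] = [+0.0000  -0.0813  +0.0054  +0.1155  +0.0051  -0.2106]
  T[4,:] = [+0.0000  +0.1104  -0.0512  -0.0050  -0.1213  +0.6162]
  T[5,:] = [+0.0000  -0.0335  +0.0355  +0.0129  +0.1521  -0.1868]
|roots of det(T-λI)|: 0.5649, 0.1664, 0.1664, 0.1124, 0.0591, 0.0000.
ρ(T) = max|λ| = 0.5649; 0.5649 < 1: convergent.

0.5649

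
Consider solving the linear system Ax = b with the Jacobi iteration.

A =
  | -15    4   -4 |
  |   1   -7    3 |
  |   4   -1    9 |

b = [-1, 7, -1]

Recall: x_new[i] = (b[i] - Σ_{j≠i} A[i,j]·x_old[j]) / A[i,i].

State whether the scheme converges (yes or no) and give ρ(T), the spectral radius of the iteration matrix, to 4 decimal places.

yes, ρ = 0.5514

Let D = diag(-15, -7, 9); L, U the strict triangles.
Jacobi T = -D⁻¹(L+U): T[0,2] = -(-4)/(-15) = -0.2667; T[0,0] = 0.
  T[0,:] = [+0.0000 +0.2667 -0.2667]
  T[1,:] = [+0.1429 +0.0000 +0.4286]
  T[2,:] = [-0.4444 +0.1111 +0.0000]
moduli |λ_i(T)| = 0.5514, 0.3159, 0.3159.
spectral radius ρ = 0.5514; 0.5514 < 1 ⇒ converges.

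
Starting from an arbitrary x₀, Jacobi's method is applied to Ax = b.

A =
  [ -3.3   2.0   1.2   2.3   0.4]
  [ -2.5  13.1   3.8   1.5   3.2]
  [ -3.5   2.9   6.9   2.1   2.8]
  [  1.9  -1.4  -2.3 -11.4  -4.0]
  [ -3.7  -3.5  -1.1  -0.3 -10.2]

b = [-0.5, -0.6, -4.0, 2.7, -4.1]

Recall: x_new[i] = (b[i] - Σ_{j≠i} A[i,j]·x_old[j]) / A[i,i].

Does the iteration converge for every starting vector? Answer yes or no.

A = D + L + U where D = diag(-3.3, 13.1, 6.9, -11.4, -10.2).
T_J = -D⁻¹(L+U): T[1,4] = -(3.2)/(13.1) = -0.2443; T[1,1] = 0.
  T[0,:] = [+0.0000 +0.6061 +0.3636 +0.6970 +0.1212]
  T[1,:] = [+0.1908 +0.0000 -0.2901 -0.1145 -0.2443]
  T[2,:] = [+0.5072 -0.4203 +0.0000 -0.3043 -0.4058]
  T[3,:] = [+0.1667 -0.1228 -0.2018 +0.0000 -0.3509]
  T[4,:] = [-0.3627 -0.3431 -0.1078 -0.0294 +0.0000]
|roots of det(T-λI)|: 0.9180, 0.5950, 0.4577, 0.0679, 0.0679.
spectral radius ρ = 0.9180; 0.9180 < 1 ⇒ converges.

yes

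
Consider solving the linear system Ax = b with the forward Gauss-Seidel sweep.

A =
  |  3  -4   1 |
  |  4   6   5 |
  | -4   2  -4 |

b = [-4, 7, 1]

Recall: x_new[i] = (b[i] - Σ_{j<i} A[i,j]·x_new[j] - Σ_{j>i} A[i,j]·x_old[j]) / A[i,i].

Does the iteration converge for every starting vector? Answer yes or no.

Diagonal D = diag(3, 6, -4); L, U strict lower/upper.
GS T = -(D+L)⁻¹U: row 0 first, T[0,2] = -(1)/(3) = -0.3333; later rows by forward substitution.
  T[0,:] = [+0.0000, +1.3333, -0.3333]
  T[1,:] = [+0.0000, -0.8889, -0.6111]
  T[2,:] = [+0.0000, -1.7778, +0.0278]
moduli |λ_i(T)| = 1.5692, 0.7081, 0.0000.
ρ(T) = max|λ| = 1.5692; 1.5692 > 1 ⇒ diverges.

no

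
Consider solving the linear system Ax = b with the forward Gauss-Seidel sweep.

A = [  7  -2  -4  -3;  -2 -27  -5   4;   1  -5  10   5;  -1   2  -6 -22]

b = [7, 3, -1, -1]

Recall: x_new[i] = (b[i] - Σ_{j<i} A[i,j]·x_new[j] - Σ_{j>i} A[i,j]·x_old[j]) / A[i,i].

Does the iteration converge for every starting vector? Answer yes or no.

Diagonal D = diag(7, -27, 10, -22); L, U strict lower/upper.
Gauss-Seidel: T = -(D+L)⁻¹U, row 0 first, T[0,1] = -(-2)/(7) = +0.2857; later rows by forward substitution.
  T[0,:] = [+0.0000  +0.2857  +0.5714  +0.4286]
  T[1,:] = [+0.0000  -0.0212  -0.2275  +0.1164]
  T[2,:] = [+0.0000  -0.0392  -0.1709  -0.4847]
  T[3,:] = [+0.0000  -0.0042  -0.0000  +0.1233]
moduli |λ_i(T)| = 0.2218, 0.0972, 0.0558, 0.0000.
ρ = 0.2218; 0.2218 < 1: convergent.

yes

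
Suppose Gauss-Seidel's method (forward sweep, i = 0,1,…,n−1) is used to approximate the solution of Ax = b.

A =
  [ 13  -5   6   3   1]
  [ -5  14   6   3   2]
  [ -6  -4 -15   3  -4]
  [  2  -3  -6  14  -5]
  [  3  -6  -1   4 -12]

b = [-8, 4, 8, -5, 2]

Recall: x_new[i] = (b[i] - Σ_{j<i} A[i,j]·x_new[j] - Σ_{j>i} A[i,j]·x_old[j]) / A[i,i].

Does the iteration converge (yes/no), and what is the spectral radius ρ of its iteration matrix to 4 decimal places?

A = D + L + U where D = diag(13, 14, -15, 14, -12).
Gauss-Seidel: T = -(D+L)⁻¹U, row 0 first, T[0,3] = -(3)/(13) = -0.2308; later rows by forward substitution.
  T[0,:] = [+0.0000  +0.3846  -0.4615  -0.2308  -0.0769]
  T[1,:] = [+0.0000  +0.1374  -0.5934  -0.2967  -0.1703]
  T[2,:] = [+0.0000  -0.1905  +0.3429  +0.3714  -0.1905]
  T[3,:] = [+0.0000  -0.1071  +0.0857  +0.1286  +0.2500]
  T[4,:] = [+0.0000  +0.0076  +0.1813  +0.1026  +0.1651]
|eigenvalues of T|: 0.7344, 0.1683, 0.1683, 0.1415, 0.0000.
spectral radius ρ = 0.7344; 0.7344 < 1: convergent.

yes, ρ = 0.7344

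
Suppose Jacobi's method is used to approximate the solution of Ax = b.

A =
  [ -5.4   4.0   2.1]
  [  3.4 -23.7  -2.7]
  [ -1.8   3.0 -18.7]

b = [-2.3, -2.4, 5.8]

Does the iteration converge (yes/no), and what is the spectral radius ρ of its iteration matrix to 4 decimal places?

yes, ρ = 0.3219

Write A = D+L+U with D = diag(-5.4, -23.7, -18.7).
T_J = -D⁻¹(L+U): T[0,1] = -(4)/(-5.4) = +0.7407; T[0,0] = 0.
  T[0,:] = [+0.0000, +0.7407, +0.3889]
  T[1,:] = [+0.1435, +0.0000, -0.1139]
  T[2,:] = [-0.0963, +0.1604, +0.0000]
|roots of det(T-λI)|: 0.3219, 0.2303, 0.2303.
ρ = 0.3219; 0.3219 < 1 ⇒ converges.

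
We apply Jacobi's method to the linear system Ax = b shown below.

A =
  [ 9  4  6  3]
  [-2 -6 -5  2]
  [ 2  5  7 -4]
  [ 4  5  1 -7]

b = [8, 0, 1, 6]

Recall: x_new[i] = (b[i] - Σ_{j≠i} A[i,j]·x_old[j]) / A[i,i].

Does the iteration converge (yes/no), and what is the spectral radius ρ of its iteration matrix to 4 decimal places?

Write A = D+L+U with D = diag(9, -6, 7, -7).
Jacobi T = -D⁻¹(L+U): T[3,0] = -(4)/(-7) = +0.5714; T[3,3] = 0.
  T[0,:] = [+0.0000, -0.4444, -0.6667, -0.3333]
  T[1,:] = [-0.3333, +0.0000, -0.8333, +0.3333]
  T[2,:] = [-0.2857, -0.7143, +0.0000, +0.5714]
  T[3,:] = [+0.5714, +0.7143, +0.1429, +0.0000]
eigenvalue magnitudes: 1.3592, 0.6760, 0.5679, 0.5679.
ρ(T) = max|λ| = 1.3592; 1.3592 > 1, so it fails to converge.

no, ρ = 1.3592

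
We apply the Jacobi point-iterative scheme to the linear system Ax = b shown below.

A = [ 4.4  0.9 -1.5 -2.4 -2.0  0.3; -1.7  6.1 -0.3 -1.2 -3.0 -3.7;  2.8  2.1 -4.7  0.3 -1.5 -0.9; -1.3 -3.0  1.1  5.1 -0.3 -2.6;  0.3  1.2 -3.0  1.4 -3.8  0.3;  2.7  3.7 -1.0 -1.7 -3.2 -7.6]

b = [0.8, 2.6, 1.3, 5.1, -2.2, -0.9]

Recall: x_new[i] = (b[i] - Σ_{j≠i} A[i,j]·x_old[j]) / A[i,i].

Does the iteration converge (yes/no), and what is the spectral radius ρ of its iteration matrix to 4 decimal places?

Diagonal D = diag(4.4, 6.1, -4.7, 5.1, -3.8, -7.6); L, U strict lower/upper.
Jacobi: T = -D⁻¹(L+U), T[4,2] = -(-3)/(-3.8) = -0.7895; T[4,4] = 0.
  T[0,:] = [+0.0000, -0.2045, +0.3409, +0.5455, +0.4545, -0.0682]
  T[1,:] = [+0.2787, +0.0000, +0.0492, +0.1967, +0.4918, +0.6066]
  T[2,:] = [+0.5957, +0.4468, +0.0000, +0.0638, -0.3191, -0.1915]
  T[3,:] = [+0.2549, +0.5882, -0.2157, +0.0000, +0.0588, +0.5098]
  T[4,:] = [+0.0789, +0.3158, -0.7895, +0.3684, +0.0000, +0.0789]
  T[5,:] = [+0.3553, +0.4868, -0.1316, -0.2237, -0.4211, +0.0000]
|λ(T)| sorted: 1.1836, 0.7797, 0.3406, 0.3406, 0.1838, 0.1838.
spectral radius ρ = 1.1836; 1.1836 > 1 ⇒ diverges.

no, ρ = 1.1836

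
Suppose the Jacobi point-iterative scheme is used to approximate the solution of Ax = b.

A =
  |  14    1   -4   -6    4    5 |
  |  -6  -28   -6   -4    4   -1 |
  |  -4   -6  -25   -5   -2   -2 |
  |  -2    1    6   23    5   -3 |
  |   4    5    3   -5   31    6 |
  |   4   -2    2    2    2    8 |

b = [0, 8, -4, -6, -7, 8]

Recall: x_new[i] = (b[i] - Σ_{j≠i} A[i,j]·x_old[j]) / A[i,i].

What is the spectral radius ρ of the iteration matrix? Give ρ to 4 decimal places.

Write A = D+L+U with D = diag(14, -28, -25, 23, 31, 8).
Jacobi T = -D⁻¹(L+U): T[4,0] = -(4)/(31) = -0.1290; T[4,4] = 0.
  T[0,:] = [+0.0000, -0.0714, +0.2857, +0.4286, -0.2857, -0.3571]
  T[1,:] = [-0.2143, +0.0000, -0.2143, -0.1429, +0.1429, -0.0357]
  T[2,:] = [-0.1600, -0.2400, +0.0000, -0.2000, -0.0800, -0.0800]
  T[3,:] = [+0.0870, -0.0435, -0.2609, +0.0000, -0.2174, +0.1304]
  T[4,:] = [-0.1290, -0.1613, -0.0968, +0.1613, +0.0000, -0.1935]
  T[5,:] = [-0.5000, +0.2500, -0.2500, -0.2500, -0.2500, +0.0000]
|eigenvalues of T|: 0.5227, 0.4095, 0.3674, 0.3223, 0.3223, 0.0708.
ρ(T) = max|λ| = 0.5227; 0.5227 < 1, so it converges for any x₀.

0.5227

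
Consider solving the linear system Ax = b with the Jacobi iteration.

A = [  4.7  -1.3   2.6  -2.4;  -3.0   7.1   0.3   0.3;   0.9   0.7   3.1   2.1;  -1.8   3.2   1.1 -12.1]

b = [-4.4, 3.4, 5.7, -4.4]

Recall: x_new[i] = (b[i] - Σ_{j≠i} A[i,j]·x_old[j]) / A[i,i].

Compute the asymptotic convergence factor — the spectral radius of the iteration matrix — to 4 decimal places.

0.6022

Write A = D+L+U with D = diag(4.7, 7.1, 3.1, -12.1).
T_J = -D⁻¹(L+U): T[2,3] = -(2.1)/(3.1) = -0.6774; T[2,2] = 0.
  T[0,:] = [+0.0000 +0.2766 -0.5532 +0.5106]
  T[1,:] = [+0.4225 +0.0000 -0.0423 -0.0423]
  T[2,:] = [-0.2903 -0.2258 +0.0000 -0.6774]
  T[3,:] = [-0.1488 +0.2645 +0.0909 +0.0000]
|λ(T)| sorted: 0.6022, 0.4841, 0.4089, 0.4089.
ρ(T) = max|λ| = 0.6022; 0.6022 < 1, so it converges for any x₀.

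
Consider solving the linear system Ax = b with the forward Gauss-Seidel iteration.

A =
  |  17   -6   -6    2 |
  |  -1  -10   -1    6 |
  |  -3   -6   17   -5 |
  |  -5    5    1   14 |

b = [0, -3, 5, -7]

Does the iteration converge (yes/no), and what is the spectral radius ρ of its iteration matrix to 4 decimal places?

yes, ρ = 0.5898

Let D = diag(17, -10, 17, 14); L, U the strict triangles.
T_GS = -(D+L)⁻¹U: row 0 first, T[0,1] = -(-6)/(17) = +0.3529; later rows by forward substitution.
  T[0,:] = [+0.0000  +0.3529  +0.3529  -0.1176]
  T[1,:] = [+0.0000  -0.0353  -0.1353  +0.6118]
  T[2,:] = [+0.0000  +0.0498  +0.0145  +0.4893]
  T[3,:] = [+0.0000  +0.1351  +0.1733  -0.2955]
eigenvalue magnitudes: 0.5898, 0.2483, 0.0253, 0.0000.
spectral radius ρ = 0.5898; 0.5898 < 1, so it converges for any x₀.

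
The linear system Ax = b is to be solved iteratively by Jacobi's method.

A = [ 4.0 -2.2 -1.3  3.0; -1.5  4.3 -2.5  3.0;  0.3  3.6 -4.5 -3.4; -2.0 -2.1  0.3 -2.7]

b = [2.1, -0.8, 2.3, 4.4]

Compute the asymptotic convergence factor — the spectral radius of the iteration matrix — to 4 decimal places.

1.5562

Diagonal D = diag(4, 4.3, -4.5, -2.7); L, U strict lower/upper.
Jacobi T = -D⁻¹(L+U): T[0,3] = -(3)/(4) = -0.7500; T[0,0] = 0.
  T[0,:] = [+0.0000, +0.5500, +0.3250, -0.7500]
  T[1,:] = [+0.3488, +0.0000, +0.5814, -0.6977]
  T[2,:] = [+0.0667, +0.8000, +0.0000, -0.7556]
  T[3,:] = [-0.7407, -0.7778, +0.1111, +0.0000]
|roots of det(T-λI)|: 1.5562, 0.7172, 0.7172, 0.1530.
ρ(T) = max|λ| = 1.5562; 1.5562 > 1 ⇒ diverges.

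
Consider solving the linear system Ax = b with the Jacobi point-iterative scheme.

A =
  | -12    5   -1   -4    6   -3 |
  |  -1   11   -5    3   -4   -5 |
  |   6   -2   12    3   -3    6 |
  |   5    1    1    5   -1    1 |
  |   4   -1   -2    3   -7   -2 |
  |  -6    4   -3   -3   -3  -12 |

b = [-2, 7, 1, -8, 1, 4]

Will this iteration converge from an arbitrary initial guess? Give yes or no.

no

A = D + L + U where D = diag(-12, 11, 12, 5, -7, -12).
Jacobi: T = -D⁻¹(L+U), T[1,0] = -(-1)/(11) = +0.0909; T[1,1] = 0.
  T[0,:] = [+0.0000  +0.4167  -0.0833  -0.3333  +0.5000  -0.2500]
  T[1,:] = [+0.0909  +0.0000  +0.4545  -0.2727  +0.3636  +0.4545]
  T[2,:] = [-0.5000  +0.1667  +0.0000  -0.2500  +0.2500  -0.5000]
  T[3,:] = [-1.0000  -0.2000  -0.2000  +0.0000  +0.2000  -0.2000]
  T[4,:] = [+0.5714  -0.1429  -0.2857  +0.4286  +0.0000  -0.2857]
  T[5,:] = [-0.5000  +0.3333  -0.2500  -0.2500  -0.2500  +0.0000]
|λ(T)| sorted: 1.1904, 0.7012, 0.7012, 0.5352, 0.3469, 0.0046.
ρ = 1.1904; 1.1904 > 1: divergent.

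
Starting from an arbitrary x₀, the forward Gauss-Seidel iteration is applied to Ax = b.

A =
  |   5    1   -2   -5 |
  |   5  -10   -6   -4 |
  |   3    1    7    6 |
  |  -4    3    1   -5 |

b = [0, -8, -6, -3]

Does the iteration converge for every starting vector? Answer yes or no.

no

Write A = D+L+U with D = diag(5, -10, 7, -5).
Gauss-Seidel: T = -(D+L)⁻¹U, row 0 first, T[0,1] = -(1)/(5) = -0.2000; later rows by forward substitution.
  T[0,:] = [+0.0000 -0.2000 +0.4000 +1.0000]
  T[1,:] = [+0.0000 -0.1000 -0.4000 +0.1000]
  T[2,:] = [+0.0000 +0.1000 -0.1143 -1.3000]
  T[3,:] = [+0.0000 +0.1200 -0.5829 -1.0000]
eigenvalue magnitudes: 1.5117, 0.4254, 0.1280, 0.0000.
ρ = 1.5117; 1.5117 > 1: divergent.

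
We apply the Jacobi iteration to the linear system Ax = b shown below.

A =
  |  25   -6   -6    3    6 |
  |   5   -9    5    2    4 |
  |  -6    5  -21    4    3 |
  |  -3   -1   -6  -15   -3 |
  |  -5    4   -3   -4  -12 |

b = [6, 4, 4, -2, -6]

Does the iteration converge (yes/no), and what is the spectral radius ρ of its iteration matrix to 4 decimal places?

yes, ρ = 0.8533

Diagonal D = diag(25, -9, -21, -15, -12); L, U strict lower/upper.
T_J = -D⁻¹(L+U): T[4,2] = -(-3)/(-12) = -0.2500; T[4,4] = 0.
  T[0,:] = [+0.0000, +0.2400, +0.2400, -0.1200, -0.2400]
  T[1,:] = [+0.5556, +0.0000, +0.5556, +0.2222, +0.4444]
  T[2,:] = [-0.2857, +0.2381, +0.0000, +0.1905, +0.1429]
  T[3,:] = [-0.2000, -0.0667, -0.4000, +0.0000, -0.2000]
  T[4,:] = [-0.4167, +0.3333, -0.2500, -0.3333, +0.0000]
|λ(T)| sorted: 0.8533, 0.4921, 0.3311, 0.3311, 0.1490.
ρ(T) = max|λ| = 0.8533; 0.8533 < 1 ⇒ converges.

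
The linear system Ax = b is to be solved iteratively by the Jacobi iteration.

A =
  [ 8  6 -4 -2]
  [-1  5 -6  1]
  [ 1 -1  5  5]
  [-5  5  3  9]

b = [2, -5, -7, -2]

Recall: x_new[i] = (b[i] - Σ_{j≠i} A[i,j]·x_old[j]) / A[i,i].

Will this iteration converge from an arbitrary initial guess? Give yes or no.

Split A = D + L + U, D = diag(8, 5, 5, 9).
Jacobi: T = -D⁻¹(L+U), T[3,2] = -(3)/(9) = -0.3333; T[3,3] = 0.
  T[0,:] = [+0.0000 -0.7500 +0.5000 +0.2500]
  T[1,:] = [+0.2000 +0.0000 +1.2000 -0.2000]
  T[2,:] = [-0.2000 +0.2000 +0.0000 -1.0000]
  T[3,:] = [+0.5556 -0.5556 -0.3333 +0.0000]
|roots of det(T-λI)|: 1.2338, 0.8161, 0.7797, 0.7797.
ρ = 1.2338; 1.2338 > 1: divergent.

no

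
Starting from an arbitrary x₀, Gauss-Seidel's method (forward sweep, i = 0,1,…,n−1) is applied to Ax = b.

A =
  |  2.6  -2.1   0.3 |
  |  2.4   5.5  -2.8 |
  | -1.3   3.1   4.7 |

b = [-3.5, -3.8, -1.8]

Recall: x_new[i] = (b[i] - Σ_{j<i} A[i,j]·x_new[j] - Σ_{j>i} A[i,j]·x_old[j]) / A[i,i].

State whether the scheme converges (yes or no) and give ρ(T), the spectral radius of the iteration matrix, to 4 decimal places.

yes, ρ = 0.8823

Split A = D + L + U, D = diag(2.6, 5.5, 4.7).
GS T = -(D+L)⁻¹U: row 0 first, T[0,1] = -(-2.1)/(2.6) = +0.8077; later rows by forward substitution.
  T[0,:] = [+0.0000  +0.8077  -0.1154]
  T[1,:] = [+0.0000  -0.3524  +0.5594]
  T[2,:] = [+0.0000  +0.4559  -0.4009]
eigenvalue magnitudes: 0.8823, 0.1289, 0.0000.
ρ = 0.8823; 0.8823 < 1, so it converges for any x₀.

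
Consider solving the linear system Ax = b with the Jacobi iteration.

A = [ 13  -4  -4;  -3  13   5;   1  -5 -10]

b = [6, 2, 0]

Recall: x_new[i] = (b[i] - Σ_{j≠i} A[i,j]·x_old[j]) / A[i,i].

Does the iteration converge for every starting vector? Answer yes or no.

yes

A = D + L + U where D = diag(13, 13, -10).
Jacobi: T = -D⁻¹(L+U), T[0,2] = -(-4)/(13) = +0.3077; T[0,0] = 0.
  T[0,:] = [+0.0000 +0.3077 +0.3077]
  T[1,:] = [+0.2308 +0.0000 -0.3846]
  T[2,:] = [+0.1000 -0.5000 +0.0000]
|eigenvalues of T|: 0.6097, 0.4285, 0.1812.
ρ(T) = max|λ| = 0.6097; 0.6097 < 1 ⇒ converges.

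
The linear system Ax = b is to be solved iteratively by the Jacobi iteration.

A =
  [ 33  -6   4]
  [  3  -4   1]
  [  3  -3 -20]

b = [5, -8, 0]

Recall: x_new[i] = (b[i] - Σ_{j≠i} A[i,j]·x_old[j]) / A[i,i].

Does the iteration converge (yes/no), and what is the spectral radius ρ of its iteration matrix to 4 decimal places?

A = D + L + U where D = diag(33, -4, -20).
Jacobi T = -D⁻¹(L+U): T[0,2] = -(4)/(33) = -0.1212; T[0,0] = 0.
  T[0,:] = [+0.0000  +0.1818  -0.1212]
  T[1,:] = [+0.7500  +0.0000  +0.2500]
  T[2,:] = [+0.1500  -0.1500  +0.0000]
|λ(T)| sorted: 0.3689, 0.2355, 0.2355.
ρ = 0.3689; 0.3689 < 1 ⇒ converges.

yes, ρ = 0.3689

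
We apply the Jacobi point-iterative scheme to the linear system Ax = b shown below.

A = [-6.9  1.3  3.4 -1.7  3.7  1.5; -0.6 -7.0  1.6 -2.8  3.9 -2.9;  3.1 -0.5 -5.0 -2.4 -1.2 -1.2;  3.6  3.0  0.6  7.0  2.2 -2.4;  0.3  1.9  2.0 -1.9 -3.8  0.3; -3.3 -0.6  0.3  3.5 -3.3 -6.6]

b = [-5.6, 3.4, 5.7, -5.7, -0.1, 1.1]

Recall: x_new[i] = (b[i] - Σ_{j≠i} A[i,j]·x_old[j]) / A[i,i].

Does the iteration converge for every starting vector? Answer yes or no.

no

A = D + L + U where D = diag(-6.9, -7, -5, 7, -3.8, -6.6).
T_J = -D⁻¹(L+U): T[2,3] = -(-2.4)/(-5) = -0.4800; T[2,2] = 0.
  T[0,:] = [+0.0000  +0.1884  +0.4928  -0.2464  +0.5362  +0.2174]
  T[1,:] = [-0.0857  +0.0000  +0.2286  -0.4000  +0.5571  -0.4143]
  T[2,:] = [+0.6200  -0.1000  +0.0000  -0.4800  -0.2400  -0.2400]
  T[3,:] = [-0.5143  -0.4286  -0.0857  +0.0000  -0.3143  +0.3429]
  T[4,:] = [+0.0789  +0.5000  +0.5263  -0.5000  +0.0000  +0.0789]
  T[5,:] = [-0.5000  -0.0909  +0.0455  +0.5303  -0.5000  +0.0000]
|λ(T)| sorted: 1.4253, 0.6933, 0.6933, 0.5719, 0.5719, 0.2790.
spectral radius ρ = 1.4253; 1.4253 > 1 ⇒ diverges.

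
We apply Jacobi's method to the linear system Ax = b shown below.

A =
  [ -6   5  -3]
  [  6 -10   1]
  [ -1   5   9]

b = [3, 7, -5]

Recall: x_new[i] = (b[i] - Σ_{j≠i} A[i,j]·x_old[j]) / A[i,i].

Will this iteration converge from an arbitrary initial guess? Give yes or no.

Split A = D + L + U, D = diag(-6, -10, 9).
Jacobi: T = -D⁻¹(L+U), T[1,2] = -(1)/(-10) = +0.1000; T[1,1] = 0.
  T[0,:] = [+0.0000 +0.8333 -0.5000]
  T[1,:] = [+0.6000 +0.0000 +0.1000]
  T[2,:] = [+0.1111 -0.5556 +0.0000]
|roots of det(T-λI)|: 0.7833, 0.4739, 0.4739.
ρ = 0.7833; 0.7833 < 1, so it converges for any x₀.

yes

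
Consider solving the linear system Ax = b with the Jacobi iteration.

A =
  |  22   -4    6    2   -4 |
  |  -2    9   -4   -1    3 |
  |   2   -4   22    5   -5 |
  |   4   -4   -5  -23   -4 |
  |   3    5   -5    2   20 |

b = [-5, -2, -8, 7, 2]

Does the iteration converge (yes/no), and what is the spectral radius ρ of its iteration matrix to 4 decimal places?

Split A = D + L + U, D = diag(22, 9, 22, -23, 20).
Jacobi: T = -D⁻¹(L+U), T[4,0] = -(3)/(20) = -0.1500; T[4,4] = 0.
  T[0,:] = [+0.0000  +0.1818  -0.2727  -0.0909  +0.1818]
  T[1,:] = [+0.2222  +0.0000  +0.4444  +0.1111  -0.3333]
  T[2,:] = [-0.0909  +0.1818  +0.0000  -0.2273  +0.2273]
  T[3,:] = [+0.1739  -0.1739  -0.2174  +0.0000  -0.1739]
  T[4,:] = [-0.1500  -0.2500  +0.2500  -0.1000  +0.0000]
|eigenvalues of T|: 0.5218, 0.4168, 0.3019, 0.2094, 0.0125.
ρ(T) = max|λ| = 0.5218; 0.5218 < 1, so it converges for any x₀.

yes, ρ = 0.5218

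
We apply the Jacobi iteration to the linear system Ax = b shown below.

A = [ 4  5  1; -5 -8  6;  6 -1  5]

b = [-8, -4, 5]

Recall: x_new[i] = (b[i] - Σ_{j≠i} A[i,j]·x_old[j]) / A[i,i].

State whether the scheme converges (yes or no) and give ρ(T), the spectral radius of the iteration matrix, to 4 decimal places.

A = D + L + U where D = diag(4, -8, 5).
Jacobi: T = -D⁻¹(L+U), T[1,0] = -(-5)/(-8) = -0.6250; T[1,1] = 0.
  T[0,:] = [+0.0000  -1.2500  -0.2500]
  T[1,:] = [-0.6250  +0.0000  +0.7500]
  T[2,:] = [-1.2000  +0.2000  +0.0000]
|roots of det(T-λI)|: 1.4285, 0.8997, 0.8997.
spectral radius ρ = 1.4285; 1.4285 > 1 ⇒ diverges.

no, ρ = 1.4285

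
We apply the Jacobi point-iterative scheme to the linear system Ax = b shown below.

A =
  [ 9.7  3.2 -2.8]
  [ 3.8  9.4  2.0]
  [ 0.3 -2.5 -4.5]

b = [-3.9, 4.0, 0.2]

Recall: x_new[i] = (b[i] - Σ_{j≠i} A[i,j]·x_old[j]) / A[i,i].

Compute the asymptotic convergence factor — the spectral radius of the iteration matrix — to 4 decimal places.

Write A = D+L+U with D = diag(9.7, 9.4, -4.5).
Jacobi T = -D⁻¹(L+U): T[2,1] = -(-2.5)/(-4.5) = -0.5556; T[2,2] = 0.
  T[0,:] = [+0.0000, -0.3299, +0.2887]
  T[1,:] = [-0.4043, +0.0000, -0.2128]
  T[2,:] = [+0.0667, -0.5556, +0.0000]
|eigenvalues of T|: 0.6190, 0.3351, 0.3351.
ρ(T) = max|λ| = 0.6190; 0.6190 < 1, so it converges for any x₀.

0.6190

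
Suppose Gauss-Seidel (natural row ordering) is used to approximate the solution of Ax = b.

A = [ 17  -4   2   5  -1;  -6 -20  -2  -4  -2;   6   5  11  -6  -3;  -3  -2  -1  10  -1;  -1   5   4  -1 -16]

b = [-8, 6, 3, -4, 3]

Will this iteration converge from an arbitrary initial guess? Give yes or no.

yes

Diagonal D = diag(17, -20, 11, 10, -16); L, U strict lower/upper.
GS T = -(D+L)⁻¹U: row 0 first, T[0,1] = -(-4)/(17) = +0.2353; later rows by forward substitution.
  T[0,:] = [+0.0000  +0.2353  -0.1176  -0.2941  +0.0588]
  T[1,:] = [+0.0000  -0.0706  -0.0647  -0.1118  -0.1176]
  T[2,:] = [+0.0000  -0.0963  +0.0936  +0.7567  +0.2941]
  T[3,:] = [+0.0000  +0.0468  -0.0389  -0.0349  +0.1235]
  T[4,:] = [+0.0000  -0.0638  +0.0130  +0.1748  +0.0254]
moduli |λ_i(T)| = 0.1771, 0.1313, 0.1313, 0.0263, 0.0000.
ρ = 0.1771; 0.1771 < 1: convergent.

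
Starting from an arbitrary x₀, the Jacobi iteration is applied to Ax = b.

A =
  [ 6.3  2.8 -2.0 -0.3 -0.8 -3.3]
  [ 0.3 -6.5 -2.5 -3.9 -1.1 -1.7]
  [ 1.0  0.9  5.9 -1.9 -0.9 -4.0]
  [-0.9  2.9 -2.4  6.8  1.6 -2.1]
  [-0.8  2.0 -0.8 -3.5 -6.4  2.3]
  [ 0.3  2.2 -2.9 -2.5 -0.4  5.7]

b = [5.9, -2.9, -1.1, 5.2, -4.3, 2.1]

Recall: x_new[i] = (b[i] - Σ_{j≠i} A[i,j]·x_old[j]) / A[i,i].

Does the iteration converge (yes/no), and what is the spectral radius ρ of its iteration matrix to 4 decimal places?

no, ρ = 1.1485

Let D = diag(6.3, -6.5, 5.9, 6.8, -6.4, 5.7); L, U the strict triangles.
T_J = -D⁻¹(L+U): T[2,1] = -(0.9)/(5.9) = -0.1525; T[2,2] = 0.
  T[0,:] = [+0.0000  -0.4444  +0.3175  +0.0476  +0.1270  +0.5238]
  T[1,:] = [+0.0462  +0.0000  -0.3846  -0.6000  -0.1692  -0.2615]
  T[2,:] = [-0.1695  -0.1525  +0.0000  +0.3220  +0.1525  +0.6780]
  T[3,:] = [+0.1324  -0.4265  +0.3529  +0.0000  -0.2353  +0.3088]
  T[4,:] = [-0.1250  +0.3125  -0.1250  -0.5469  +0.0000  +0.3594]
  T[5,:] = [-0.0526  -0.3860  +0.5088  +0.4386  +0.0702  +0.0000]
|roots of det(T-λI)|: 1.1485, 0.5537, 0.5537, 0.3255, 0.2489, 0.2489.
spectral radius ρ = 1.1485; 1.1485 > 1 ⇒ diverges.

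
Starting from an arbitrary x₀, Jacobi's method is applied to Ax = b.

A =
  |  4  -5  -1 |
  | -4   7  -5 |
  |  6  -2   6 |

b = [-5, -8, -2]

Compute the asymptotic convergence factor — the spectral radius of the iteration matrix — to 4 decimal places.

Split A = D + L + U, D = diag(4, 7, 6).
Jacobi T = -D⁻¹(L+U): T[0,2] = -(-1)/(4) = +0.2500; T[0,0] = 0.
  T[0,:] = [+0.0000  +1.2500  +0.2500]
  T[1,:] = [+0.5714  +0.0000  +0.7143]
  T[2,:] = [-1.0000  +0.3333  +0.0000]
moduli |λ_i(T)| = 1.1888, 0.8432, 0.8432.
ρ = 1.1888; 1.1888 > 1: divergent.

1.1888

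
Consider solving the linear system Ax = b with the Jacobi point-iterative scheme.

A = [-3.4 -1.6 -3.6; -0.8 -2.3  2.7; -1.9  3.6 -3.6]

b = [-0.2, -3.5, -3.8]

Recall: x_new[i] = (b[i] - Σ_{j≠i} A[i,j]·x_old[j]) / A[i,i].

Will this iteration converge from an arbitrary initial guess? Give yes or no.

no

Let D = diag(-3.4, -2.3, -3.6); L, U the strict triangles.
T_J = -D⁻¹(L+U): T[1,2] = -(2.7)/(-2.3) = +1.1739; T[1,1] = 0.
  T[0,:] = [+0.0000, -0.4706, -1.0588]
  T[1,:] = [-0.3478, +0.0000, +1.1739]
  T[2,:] = [-0.5278, +1.0000, +0.0000]
eigenvalue magnitudes: 1.5260, 1.1501, 0.3760.
spectral radius ρ = 1.5260; 1.5260 > 1: divergent.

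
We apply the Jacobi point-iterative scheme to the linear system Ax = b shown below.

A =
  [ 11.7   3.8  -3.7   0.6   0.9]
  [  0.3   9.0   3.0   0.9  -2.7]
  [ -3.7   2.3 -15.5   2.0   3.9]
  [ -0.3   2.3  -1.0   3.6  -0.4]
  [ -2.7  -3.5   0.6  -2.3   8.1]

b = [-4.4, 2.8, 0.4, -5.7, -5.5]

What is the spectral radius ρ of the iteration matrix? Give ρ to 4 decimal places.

Let D = diag(11.7, 9, -15.5, 3.6, 8.1); L, U the strict triangles.
Jacobi T = -D⁻¹(L+U): T[2,4] = -(3.9)/(-15.5) = +0.2516; T[2,2] = 0.
  T[0,:] = [+0.0000 -0.3248 +0.3162 -0.0513 -0.0769]
  T[1,:] = [-0.0333 +0.0000 -0.3333 -0.1000 +0.3000]
  T[2,:] = [-0.2387 +0.1484 +0.0000 +0.1290 +0.2516]
  T[3,:] = [+0.0833 -0.6389 +0.2778 +0.0000 +0.1111]
  T[4,:] = [+0.3333 +0.4321 -0.0741 +0.2840 +0.0000]
|λ(T)| sorted: 0.6150, 0.4218, 0.4218, 0.3787, 0.0814.
ρ(T) = max|λ| = 0.6150; 0.6150 < 1 ⇒ converges.

0.6150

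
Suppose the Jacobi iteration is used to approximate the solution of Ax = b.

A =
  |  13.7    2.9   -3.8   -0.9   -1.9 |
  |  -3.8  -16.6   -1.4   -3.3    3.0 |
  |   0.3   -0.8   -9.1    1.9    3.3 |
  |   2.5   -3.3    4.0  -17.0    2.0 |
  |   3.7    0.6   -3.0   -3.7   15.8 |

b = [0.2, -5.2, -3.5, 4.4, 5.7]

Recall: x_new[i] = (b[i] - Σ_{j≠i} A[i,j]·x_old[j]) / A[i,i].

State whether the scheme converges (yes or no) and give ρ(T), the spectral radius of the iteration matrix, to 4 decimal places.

Write A = D+L+U with D = diag(13.7, -16.6, -9.1, -17, 15.8).
Jacobi T = -D⁻¹(L+U): T[3,4] = -(2)/(-17) = +0.1176; T[3,3] = 0.
  T[0,:] = [+0.0000  -0.2117  +0.2774  +0.0657  +0.1387]
  T[1,:] = [-0.2289  +0.0000  -0.0843  -0.1988  +0.1807]
  T[2,:] = [+0.0330  -0.0879  +0.0000  +0.2088  +0.3626]
  T[3,:] = [+0.1471  -0.1941  +0.2353  +0.0000  +0.1176]
  T[4,:] = [-0.2342  -0.0380  +0.1899  +0.2342  +0.0000]
eigenvalue magnitudes: 0.5341, 0.3177, 0.1824, 0.1143, 0.0803.
ρ = 0.5341; 0.5341 < 1: convergent.

yes, ρ = 0.5341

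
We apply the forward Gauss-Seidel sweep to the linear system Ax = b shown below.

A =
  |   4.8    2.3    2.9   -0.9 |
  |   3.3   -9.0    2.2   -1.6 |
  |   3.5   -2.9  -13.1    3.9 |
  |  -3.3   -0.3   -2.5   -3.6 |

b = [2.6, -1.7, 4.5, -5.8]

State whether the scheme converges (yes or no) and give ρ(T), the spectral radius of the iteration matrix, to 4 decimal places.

Let D = diag(4.8, -9, -13.1, -3.6); L, U the strict triangles.
Gauss-Seidel: T = -(D+L)⁻¹U, row 0 first, T[0,2] = -(2.9)/(4.8) = -0.6042; later rows by forward substitution.
  T[0,:] = [+0.0000, -0.4792, -0.6042, +0.1875]
  T[1,:] = [+0.0000, -0.1757, +0.0229, -0.1090]
  T[2,:] = [+0.0000, -0.0891, -0.1665, +0.3719]
  T[3,:] = [+0.0000, +0.5158, +0.6675, -0.4211]
|λ(T)| sorted: 0.7255, 0.2296, 0.1919, 0.0000.
ρ = 0.7255; 0.7255 < 1 ⇒ converges.

yes, ρ = 0.7255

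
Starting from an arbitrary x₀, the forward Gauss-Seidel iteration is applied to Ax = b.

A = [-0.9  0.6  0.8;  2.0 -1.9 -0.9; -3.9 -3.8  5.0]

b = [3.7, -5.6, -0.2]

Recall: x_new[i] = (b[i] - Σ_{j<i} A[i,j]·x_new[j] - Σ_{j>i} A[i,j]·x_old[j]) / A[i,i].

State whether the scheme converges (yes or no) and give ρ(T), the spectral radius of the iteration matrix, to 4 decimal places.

Write A = D+L+U with D = diag(-0.9, -1.9, 5).
T_GS = -(D+L)⁻¹U: row 0 first, T[0,2] = -(0.8)/(-0.9) = +0.8889; later rows by forward substitution.
  T[0,:] = [+0.0000  +0.6667  +0.8889]
  T[1,:] = [+0.0000  +0.7018  +0.4620]
  T[2,:] = [+0.0000  +1.0533  +1.0444]
|λ(T)| sorted: 1.5914, 0.1548, 0.0000.
ρ(T) = max|λ| = 1.5914; 1.5914 > 1: divergent.

no, ρ = 1.5914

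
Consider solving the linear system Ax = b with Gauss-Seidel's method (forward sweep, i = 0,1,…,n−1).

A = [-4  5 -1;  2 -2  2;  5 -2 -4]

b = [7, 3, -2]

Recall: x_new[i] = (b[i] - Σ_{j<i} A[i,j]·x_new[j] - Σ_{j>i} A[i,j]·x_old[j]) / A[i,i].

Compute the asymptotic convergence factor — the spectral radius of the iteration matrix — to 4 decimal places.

1.5625

A = D + L + U where D = diag(-4, -2, -4).
T_GS = -(D+L)⁻¹U: row 0 first, T[0,1] = -(5)/(-4) = +1.2500; later rows by forward substitution.
  T[0,:] = [+0.0000  +1.2500  -0.2500]
  T[1,:] = [+0.0000  +1.2500  +0.7500]
  T[2,:] = [+0.0000  +0.9375  -0.6875]
|roots of det(T-λI)|: 1.5625, 1.0000, 0.0000.
spectral radius ρ = 1.5625; 1.5625 > 1 ⇒ diverges.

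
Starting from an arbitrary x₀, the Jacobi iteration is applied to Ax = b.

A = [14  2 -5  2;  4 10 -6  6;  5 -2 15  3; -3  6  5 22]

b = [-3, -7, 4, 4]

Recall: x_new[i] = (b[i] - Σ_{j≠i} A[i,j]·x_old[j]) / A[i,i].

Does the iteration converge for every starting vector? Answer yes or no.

Write A = D+L+U with D = diag(14, 10, 15, 22).
T_J = -D⁻¹(L+U): T[2,3] = -(3)/(15) = -0.2000; T[2,2] = 0.
  T[0,:] = [+0.0000, -0.1429, +0.3571, -0.1429]
  T[1,:] = [-0.4000, +0.0000, +0.6000, -0.6000]
  T[2,:] = [-0.3333, +0.1333, +0.0000, -0.2000]
  T[3,:] = [+0.1364, -0.2727, -0.2273, +0.0000]
|λ(T)| sorted: 0.5427, 0.3943, 0.1683, 0.1683.
ρ(T) = max|λ| = 0.5427; 0.5427 < 1, so it converges for any x₀.

yes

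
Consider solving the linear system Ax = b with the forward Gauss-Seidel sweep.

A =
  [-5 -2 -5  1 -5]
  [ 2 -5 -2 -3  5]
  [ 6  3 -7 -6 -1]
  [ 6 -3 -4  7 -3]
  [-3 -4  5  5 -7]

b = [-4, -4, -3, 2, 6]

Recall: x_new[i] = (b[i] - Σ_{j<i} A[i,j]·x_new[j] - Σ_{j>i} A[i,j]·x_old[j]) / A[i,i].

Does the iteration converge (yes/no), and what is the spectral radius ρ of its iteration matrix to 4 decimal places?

Diagonal D = diag(-5, -5, -7, 7, -7); L, U strict lower/upper.
GS T = -(D+L)⁻¹U: row 0 first, T[0,1] = -(-2)/(-5) = -0.4000; later rows by forward substitution.
  T[0,:] = [+0.0000 -0.4000 -1.0000 +0.2000 -1.0000]
  T[1,:] = [+0.0000 -0.1600 -0.8000 -0.5200 +0.6000]
  T[2,:] = [+0.0000 -0.4114 -1.2000 -0.9086 -0.7429]
  T[3,:] = [+0.0000 +0.0392 -0.1714 -0.9135 +1.1184]
  T[4,:] = [+0.0000 -0.0030 -0.0939 -1.0900 +0.3539]
|eigenvalues of T|: 1.5637, 0.8762, 0.8762, 0.0210, 0.0000.
ρ = 1.5637; 1.5637 > 1 ⇒ diverges.

no, ρ = 1.5637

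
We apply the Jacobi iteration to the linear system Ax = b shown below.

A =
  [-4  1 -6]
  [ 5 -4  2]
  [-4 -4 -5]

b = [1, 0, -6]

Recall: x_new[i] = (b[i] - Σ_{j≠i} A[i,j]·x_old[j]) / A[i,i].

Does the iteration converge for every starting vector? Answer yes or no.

no

Let D = diag(-4, -4, -5); L, U the strict triangles.
Jacobi: T = -D⁻¹(L+U), T[1,0] = -(5)/(-4) = +1.2500; T[1,1] = 0.
  T[0,:] = [+0.0000, +0.2500, -1.5000]
  T[1,:] = [+1.2500, +0.0000, +0.5000]
  T[2,:] = [-0.8000, -0.8000, +0.0000]
|eigenvalues of T|: 1.4431, 0.9849, 0.9849.
ρ(T) = max|λ| = 1.4431; 1.4431 > 1 ⇒ diverges.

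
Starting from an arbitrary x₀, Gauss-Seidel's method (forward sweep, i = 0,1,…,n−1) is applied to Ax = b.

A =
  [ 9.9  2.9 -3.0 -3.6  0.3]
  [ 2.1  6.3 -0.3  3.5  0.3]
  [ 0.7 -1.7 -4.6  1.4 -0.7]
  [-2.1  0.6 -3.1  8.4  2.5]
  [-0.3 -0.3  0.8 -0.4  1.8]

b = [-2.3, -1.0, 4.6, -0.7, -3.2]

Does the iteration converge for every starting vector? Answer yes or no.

yes

Split A = D + L + U, D = diag(9.9, 6.3, -4.6, 8.4, 1.8).
GS T = -(D+L)⁻¹U: row 0 first, T[0,3] = -(-3.6)/(9.9) = +0.3636; later rows by forward substitution.
  T[0,:] = [+0.0000  -0.2929  +0.3030  +0.3636  -0.0303]
  T[1,:] = [+0.0000  +0.0976  -0.0534  -0.6768  -0.0375]
  T[2,:] = [+0.0000  -0.0807  +0.0658  +0.6098  -0.1429]
  T[3,:] = [+0.0000  -0.1100  +0.1039  +0.3643  -0.3553]
  T[4,:] = [+0.0000  -0.0211  +0.0354  -0.2423  -0.0267]
|eigenvalues of T|: 0.7031, 0.3037, 0.0908, 0.0109, 0.0000.
ρ(T) = max|λ| = 0.7031; 0.7031 < 1 ⇒ converges.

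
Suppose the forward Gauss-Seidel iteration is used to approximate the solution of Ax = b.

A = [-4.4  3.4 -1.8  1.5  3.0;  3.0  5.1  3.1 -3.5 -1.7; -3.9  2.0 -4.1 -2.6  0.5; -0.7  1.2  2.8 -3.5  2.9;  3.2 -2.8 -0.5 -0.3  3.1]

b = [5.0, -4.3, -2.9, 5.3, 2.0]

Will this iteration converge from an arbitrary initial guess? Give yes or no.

Write A = D+L+U with D = diag(-4.4, 5.1, -4.1, -3.5, 3.1).
Gauss-Seidel: T = -(D+L)⁻¹U, row 0 first, T[0,4] = -(3)/(-4.4) = +0.6818; later rows by forward substitution.
  T[0,:] = [+0.0000  +0.7727  -0.4091  +0.3409  +0.6818]
  T[1,:] = [+0.0000  -0.4545  -0.3672  +0.4857  -0.0677]
  T[2,:] = [+0.0000  -0.9568  +0.2100  -0.7215  -0.5596]
  T[3,:] = [+0.0000  -1.0758  +0.1239  -0.4788  +0.2213]
  T[4,:] = [+0.0000  -1.4666  +0.1365  -0.0759  -0.8338]
|roots of det(T-λI)|: 1.2453, 0.7226, 0.7226, 0.3918, 0.0000.
ρ(T) = max|λ| = 1.2453; 1.2453 > 1, so it fails to converge.

no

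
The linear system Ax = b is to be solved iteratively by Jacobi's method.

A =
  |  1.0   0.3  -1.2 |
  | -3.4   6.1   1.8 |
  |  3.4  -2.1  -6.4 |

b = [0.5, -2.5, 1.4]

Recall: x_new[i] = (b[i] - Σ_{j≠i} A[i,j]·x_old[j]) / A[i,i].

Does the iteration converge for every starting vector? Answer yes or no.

yes

Write A = D+L+U with D = diag(1, 6.1, -6.4).
Jacobi: T = -D⁻¹(L+U), T[0,2] = -(-1.2)/(1) = +1.2000; T[0,0] = 0.
  T[0,:] = [+0.0000 -0.3000 +1.2000]
  T[1,:] = [+0.5574 +0.0000 -0.2951]
  T[2,:] = [+0.5312 -0.3281 +0.0000]
eigenvalue magnitudes: 0.8743, 0.4441, 0.4441.
ρ = 0.8743; 0.8743 < 1 ⇒ converges.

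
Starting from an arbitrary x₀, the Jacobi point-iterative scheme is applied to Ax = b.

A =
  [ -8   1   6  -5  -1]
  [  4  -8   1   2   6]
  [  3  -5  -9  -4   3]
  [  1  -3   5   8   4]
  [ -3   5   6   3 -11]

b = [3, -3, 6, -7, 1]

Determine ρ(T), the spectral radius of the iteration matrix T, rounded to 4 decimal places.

Let D = diag(-8, -8, -9, 8, -11); L, U the strict triangles.
T_J = -D⁻¹(L+U): T[1,2] = -(1)/(-8) = +0.1250; T[1,1] = 0.
  T[0,:] = [+0.0000  +0.1250  +0.7500  -0.6250  -0.1250]
  T[1,:] = [+0.5000  +0.0000  +0.1250  +0.2500  +0.7500]
  T[2,:] = [+0.3333  -0.5556  +0.0000  -0.4444  +0.3333]
  T[3,:] = [-0.1250  +0.3750  -0.6250  +0.0000  -0.5000]
  T[4,:] = [-0.2727  +0.4545  +0.5455  +0.2727  +0.0000]
|eigenvalues of T|: 1.1689, 0.7125, 0.7125, 0.3060, 0.1485.
ρ = 1.1689; 1.1689 > 1: divergent.

1.1689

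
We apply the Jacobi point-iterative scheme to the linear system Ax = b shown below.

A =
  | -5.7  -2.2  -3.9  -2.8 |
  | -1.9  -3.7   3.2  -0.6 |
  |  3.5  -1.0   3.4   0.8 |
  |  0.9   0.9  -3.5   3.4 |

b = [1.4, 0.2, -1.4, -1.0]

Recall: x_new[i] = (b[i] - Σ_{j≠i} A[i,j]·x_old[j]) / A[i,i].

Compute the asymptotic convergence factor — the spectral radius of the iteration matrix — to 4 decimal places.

1.2908

Split A = D + L + U, D = diag(-5.7, -3.7, 3.4, 3.4).
Jacobi T = -D⁻¹(L+U): T[0,1] = -(-2.2)/(-5.7) = -0.3860; T[0,0] = 0.
  T[0,:] = [+0.0000, -0.3860, -0.6842, -0.4912]
  T[1,:] = [-0.5135, +0.0000, +0.8649, -0.1622]
  T[2,:] = [-1.0294, +0.2941, +0.0000, -0.2353]
  T[3,:] = [-0.2647, -0.2647, +1.0294, +0.0000]
|λ(T)| sorted: 1.2908, 0.8740, 0.8740, 0.1304.
spectral radius ρ = 1.2908; 1.2908 > 1 ⇒ diverges.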